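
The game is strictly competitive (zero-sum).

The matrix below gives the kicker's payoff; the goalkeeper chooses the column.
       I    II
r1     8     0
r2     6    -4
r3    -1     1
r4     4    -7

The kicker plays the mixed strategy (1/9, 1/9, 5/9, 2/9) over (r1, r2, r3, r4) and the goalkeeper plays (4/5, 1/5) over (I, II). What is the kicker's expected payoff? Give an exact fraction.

Against (4/5, 1/5), each row's expected payoff is r1: 32/5; r2: 4; r3: -3/5; r4: 9/5.
Taking the (1/9, 1/9, 5/9, 2/9)-weighted average: (1/9)·(32/5) + (1/9)·(4) + (5/9)·(-3/5) + (2/9)·(9/5) = 11/9.

11/9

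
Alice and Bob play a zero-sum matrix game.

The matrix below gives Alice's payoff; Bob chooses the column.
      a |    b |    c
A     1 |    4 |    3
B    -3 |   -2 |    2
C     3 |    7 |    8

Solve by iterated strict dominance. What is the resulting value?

3

Column c is strictly dominated by a for Bob (1<3, -3<2, 3<8); eliminate c.
Row A is strictly dominated by row C (3>1, 7>4); eliminate A.
Column b is strictly dominated by a for Bob (-3<-2, 3<7); eliminate b.
Row B is strictly dominated by row C (3>-3); eliminate B.
Only (C, a) remains, with payoff 3.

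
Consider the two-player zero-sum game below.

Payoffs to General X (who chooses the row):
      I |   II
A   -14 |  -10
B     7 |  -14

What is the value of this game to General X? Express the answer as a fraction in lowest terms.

-266/25

Row minima are -14 and -14, so General X's maximin is -14; column maxima are 7 and -10, so General Y's minimax is -10. These differ, so the equilibrium is in mixed strategies.
Let General X play A with probability p. General Y is indifferent when −14p + 7(1−p) = −10p − 14(1−p), giving p = 21/25.
Let General Y play I with probability q. General X is indifferent when −14q − 10(1−q) = 7q − 14(1−q), giving q = 4/25.
The value is -14·(4/25) + (-10)·(21/25) = -266/25.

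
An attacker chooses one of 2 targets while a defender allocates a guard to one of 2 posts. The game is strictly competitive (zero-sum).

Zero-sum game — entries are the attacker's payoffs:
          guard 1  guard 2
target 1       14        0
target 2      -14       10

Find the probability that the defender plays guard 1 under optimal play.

5/19

Row minima are 0 and -14, so the attacker's maximin is 0; column maxima are 14 and 10, so the defender's minimax is 10. These differ, so the equilibrium is in mixed strategies.
Let the defender play guard 1 with probability q. The attacker is indifferent when 14q = −14q + 10(1−q), giving q = 5/19.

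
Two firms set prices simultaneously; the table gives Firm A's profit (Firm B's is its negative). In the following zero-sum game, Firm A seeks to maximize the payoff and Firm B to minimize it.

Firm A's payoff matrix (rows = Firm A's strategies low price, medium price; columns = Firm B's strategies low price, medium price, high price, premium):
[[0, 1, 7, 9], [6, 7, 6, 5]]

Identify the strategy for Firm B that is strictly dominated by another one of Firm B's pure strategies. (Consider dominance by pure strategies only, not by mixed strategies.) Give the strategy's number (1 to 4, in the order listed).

Firm B prefers columns that give Firm A less. Compare medium price with low price: 0 < 1, 6 < 7.
So low price strictly dominates medium price for Firm B; medium price is strictly dominated.

2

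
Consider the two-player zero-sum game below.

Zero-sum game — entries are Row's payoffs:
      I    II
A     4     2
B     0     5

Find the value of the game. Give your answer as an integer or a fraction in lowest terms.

20/7

Row minima are 2 and 0, so Row's maximin is 2; column maxima are 4 and 5, so Column's minimax is 4. These differ, so the equilibrium is in mixed strategies.
Let Row play A with probability p. Column is indifferent when 4p = 2p + 5(1−p), giving p = 5/7.
Let Column play I with probability q. Row is indifferent when 4q + 2(1−q) = 5(1−q), giving q = 3/7.
The value is 4·(3/7) + (2)·(4/7) = 20/7.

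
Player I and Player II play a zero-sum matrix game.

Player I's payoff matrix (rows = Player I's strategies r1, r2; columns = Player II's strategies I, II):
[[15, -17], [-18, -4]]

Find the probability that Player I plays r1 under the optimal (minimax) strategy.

Row minima are -17 and -18, so Player I's maximin is -17; column maxima are 15 and -4, so Player II's minimax is -4. These differ, so the equilibrium is in mixed strategies.
Let Player I play r1 with probability p. Player II is indifferent when 15p − 18(1−p) = −17p − 4(1−p), giving p = 7/23.

7/23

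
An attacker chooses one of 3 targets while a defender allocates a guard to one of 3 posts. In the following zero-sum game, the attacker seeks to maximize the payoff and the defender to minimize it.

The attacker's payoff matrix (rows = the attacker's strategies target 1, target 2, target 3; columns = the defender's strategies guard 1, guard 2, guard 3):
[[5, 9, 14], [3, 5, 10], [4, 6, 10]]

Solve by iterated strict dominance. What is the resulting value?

Row target 3 is strictly dominated by row target 1 (5>4, 9>6, 14>10); eliminate target 3.
Column guard 3 is strictly dominated by guard 1 for the defender (5<14, 3<10); eliminate guard 3.
Column guard 2 is strictly dominated by guard 1 for the defender (5<9, 3<5); eliminate guard 2.
Row target 2 is strictly dominated by row target 1 (5>3); eliminate target 2.
Only (target 1, guard 1) remains, with payoff 5.

5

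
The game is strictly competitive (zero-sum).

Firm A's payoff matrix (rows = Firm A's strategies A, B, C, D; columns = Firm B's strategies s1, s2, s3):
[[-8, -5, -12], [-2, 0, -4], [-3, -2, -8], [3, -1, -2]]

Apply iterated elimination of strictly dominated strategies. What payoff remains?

-2

Row C is strictly dominated by row B (-2>-3, 0>-2, -4>-8); eliminate C.
Column s1 is strictly dominated by s3 for Firm B (-12<-8, -4<-2, -2<3); eliminate s1.
Row A is strictly dominated by row B (0>-5, -4>-12); eliminate A.
Column s2 is strictly dominated by s3 for Firm B (-4<0, -2<-1); eliminate s2.
Row B is strictly dominated by row D (-2>-4); eliminate B.
Only (D, s3) remains, with payoff -2.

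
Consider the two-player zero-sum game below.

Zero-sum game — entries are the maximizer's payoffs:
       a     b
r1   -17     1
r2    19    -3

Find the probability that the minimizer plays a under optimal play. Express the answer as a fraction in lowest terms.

Row minima are -17 and -3, so the maximizer's maximin is -3; column maxima are 19 and 1, so the minimizer's minimax is 1. These differ, so the equilibrium is in mixed strategies.
Let the minimizer play a with probability q. The maximizer is indifferent when −17q + (1−q) = 19q − 3(1−q), giving q = 1/10.

1/10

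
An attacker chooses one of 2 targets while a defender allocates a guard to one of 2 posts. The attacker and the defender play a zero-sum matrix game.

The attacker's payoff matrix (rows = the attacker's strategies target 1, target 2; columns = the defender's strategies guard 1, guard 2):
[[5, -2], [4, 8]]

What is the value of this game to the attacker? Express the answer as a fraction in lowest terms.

Row minima are -2 and 4, so the attacker's maximin is 4; column maxima are 5 and 8, so the defender's minimax is 5. These differ, so the equilibrium is in mixed strategies.
Let the attacker play target 1 with probability p. The defender is indifferent when 5p + 4(1−p) = −2p + 8(1−p), giving p = 4/11.
Let the defender play guard 1 with probability q. The attacker is indifferent when 5q − 2(1−q) = 4q + 8(1−q), giving q = 10/11.
The value is 5·(10/11) + (-2)·(1/11) = 48/11.

48/11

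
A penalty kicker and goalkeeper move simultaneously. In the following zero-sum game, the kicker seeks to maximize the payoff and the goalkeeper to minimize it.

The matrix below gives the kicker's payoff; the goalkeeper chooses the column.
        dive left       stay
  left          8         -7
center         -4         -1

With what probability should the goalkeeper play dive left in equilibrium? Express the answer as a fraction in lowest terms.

Row minima are -7 and -4, so the kicker's maximin is -4; column maxima are 8 and -1, so the goalkeeper's minimax is -1. These differ, so the equilibrium is in mixed strategies.
Let the goalkeeper play dive left with probability q. The kicker is indifferent when 8q − 7(1−q) = −4q − (1−q), giving q = 1/3.

1/3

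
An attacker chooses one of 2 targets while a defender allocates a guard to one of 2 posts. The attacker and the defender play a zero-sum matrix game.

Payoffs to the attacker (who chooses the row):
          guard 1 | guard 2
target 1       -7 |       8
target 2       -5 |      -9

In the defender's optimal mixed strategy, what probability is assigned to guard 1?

17/19

Row minima are -7 and -9, so the attacker's maximin is -7; column maxima are -5 and 8, so the defender's minimax is -5. These differ, so the equilibrium is in mixed strategies.
Let the defender play guard 1 with probability q. The attacker is indifferent when −7q + 8(1−q) = −5q − 9(1−q), giving q = 17/19.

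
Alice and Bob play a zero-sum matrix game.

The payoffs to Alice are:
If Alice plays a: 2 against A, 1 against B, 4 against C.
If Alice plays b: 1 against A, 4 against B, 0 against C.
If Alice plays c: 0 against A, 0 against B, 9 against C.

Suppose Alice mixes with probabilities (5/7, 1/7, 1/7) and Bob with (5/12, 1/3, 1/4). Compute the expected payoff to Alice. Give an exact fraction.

89/42

Against (5/12, 1/3, 1/4), each row's expected payoff is a: 13/6; b: 7/4; c: 9/4.
Taking the (5/7, 1/7, 1/7)-weighted average: (5/7)·(13/6) + (1/7)·(7/4) + (1/7)·(9/4) = 89/42.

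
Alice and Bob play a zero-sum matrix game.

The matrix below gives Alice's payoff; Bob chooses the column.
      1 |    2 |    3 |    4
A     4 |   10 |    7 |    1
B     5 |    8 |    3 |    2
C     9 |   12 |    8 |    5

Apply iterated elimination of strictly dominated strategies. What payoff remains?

Row B is strictly dominated by row C (9>5, 12>8, 8>3, 5>2); eliminate B.
Column 2 is strictly dominated by 1 for Bob (4<10, 9<12); eliminate 2.
Column 3 is strictly dominated by 4 for Bob (1<7, 5<8); eliminate 3.
Column 1 is strictly dominated by 4 for Bob (1<4, 5<9); eliminate 1.
Row A is strictly dominated by row C (5>1); eliminate A.
Only (C, 4) remains, with payoff 5.

5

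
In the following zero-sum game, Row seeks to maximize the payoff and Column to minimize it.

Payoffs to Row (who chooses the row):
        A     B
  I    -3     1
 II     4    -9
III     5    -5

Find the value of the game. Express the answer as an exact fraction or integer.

-5/7

Row II is strictly dominated by row III, so Row never plays it.
The remaining 2×2 game on (I, III) × (A, B) has no saddle point. Let Row play I with probability p; indifference gives −3p + 5(1−p) = p − 5(1−p), so p = 5/7.
Similarly Column's optimal q on A is 3/7, and the value is -3·(3/7) + (1)·(4/7) = -5/7.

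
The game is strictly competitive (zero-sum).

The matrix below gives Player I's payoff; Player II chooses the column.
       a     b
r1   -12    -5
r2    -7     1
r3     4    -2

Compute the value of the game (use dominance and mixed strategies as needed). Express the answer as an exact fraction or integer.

-5/7

Row r1 is strictly dominated by row r2, so Player I never plays it.
The remaining 2×2 game on (r2, r3) × (a, b) has no saddle point. Let Player I play r2 with probability p; indifference gives −7p + 4(1−p) = p − 2(1−p), so p = 3/7.
Similarly Player II's optimal q on a is 3/14, and the value is -7·(3/14) + (1)·(11/14) = -5/7.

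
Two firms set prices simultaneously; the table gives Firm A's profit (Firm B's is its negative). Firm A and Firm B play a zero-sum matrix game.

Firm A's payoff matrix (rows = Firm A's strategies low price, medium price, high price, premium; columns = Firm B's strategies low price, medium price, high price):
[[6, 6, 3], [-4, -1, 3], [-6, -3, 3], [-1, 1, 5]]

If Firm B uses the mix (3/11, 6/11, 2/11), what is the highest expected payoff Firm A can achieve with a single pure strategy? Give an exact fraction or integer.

60/11

low price: (6)·(3/11) + (6)·(6/11) + (3)·(2/11) = 60/11.
medium price: (-4)·(3/11) + (-1)·(6/11) + (3)·(2/11) = -12/11.
high price: (-6)·(3/11) + (-3)·(6/11) + (3)·(2/11) = -30/11.
premium: (-1)·(3/11) + (1)·(6/11) + (5)·(2/11) = 13/11.
The best pure response is low price with expected payoff 60/11.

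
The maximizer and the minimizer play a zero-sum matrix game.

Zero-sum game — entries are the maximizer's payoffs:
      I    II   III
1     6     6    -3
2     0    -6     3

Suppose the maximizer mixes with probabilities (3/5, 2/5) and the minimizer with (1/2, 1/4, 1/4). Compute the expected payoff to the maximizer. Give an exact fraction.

Against (1/2, 1/4, 1/4), each row's expected payoff is 1: 15/4; 2: -3/4.
Taking the (3/5, 2/5)-weighted average: (3/5)·(15/4) + (2/5)·(-3/4) = 39/20.

39/20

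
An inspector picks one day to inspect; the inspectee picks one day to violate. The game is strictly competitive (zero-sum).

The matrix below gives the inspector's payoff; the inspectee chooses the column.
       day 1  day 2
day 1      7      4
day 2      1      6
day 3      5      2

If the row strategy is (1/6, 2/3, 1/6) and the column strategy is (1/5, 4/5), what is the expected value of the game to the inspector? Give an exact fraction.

68/15

Against (1/5, 4/5), each row's expected payoff is day 1: 23/5; day 2: 5; day 3: 13/5.
Taking the (1/6, 2/3, 1/6)-weighted average: (1/6)·(23/5) + (2/3)·(5) + (1/6)·(13/5) = 68/15.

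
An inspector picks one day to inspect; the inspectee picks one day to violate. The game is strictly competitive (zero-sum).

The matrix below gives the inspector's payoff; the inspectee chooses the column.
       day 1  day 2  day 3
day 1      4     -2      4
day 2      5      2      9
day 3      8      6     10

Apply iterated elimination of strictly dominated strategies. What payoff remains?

Row day 1 is strictly dominated by row day 2 (5>4, 2>-2, 9>4); eliminate day 1.
Row day 2 is strictly dominated by row day 3 (8>5, 6>2, 10>9); eliminate day 2.
Column day 1 is strictly dominated by day 2 for the inspectee (6<8); eliminate day 1.
Column day 3 is strictly dominated by day 2 for the inspectee (6<10); eliminate day 3.
Only (day 3, day 2) remains, with payoff 6.

6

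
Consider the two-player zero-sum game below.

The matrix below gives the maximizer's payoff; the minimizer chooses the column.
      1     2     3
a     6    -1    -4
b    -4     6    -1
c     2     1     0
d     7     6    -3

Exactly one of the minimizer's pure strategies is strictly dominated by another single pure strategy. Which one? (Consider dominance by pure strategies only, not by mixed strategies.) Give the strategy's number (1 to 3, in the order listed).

2

The minimizer prefers columns that give the maximizer less. Compare 2 with 3: -4 < -1, -1 < 6, 0 < 1, -3 < 6.
So 3 strictly dominates 2 for the minimizer; 2 is strictly dominated.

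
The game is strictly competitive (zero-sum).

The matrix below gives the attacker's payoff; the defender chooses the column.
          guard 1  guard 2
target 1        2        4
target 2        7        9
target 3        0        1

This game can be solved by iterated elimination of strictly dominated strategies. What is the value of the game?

7

Column guard 2 is strictly dominated by guard 1 for the defender (2<4, 7<9, 0<1); eliminate guard 2.
Row target 3 is strictly dominated by row target 1 (2>0); eliminate target 3.
Row target 1 is strictly dominated by row target 2 (7>2); eliminate target 1.
Only (target 2, guard 1) remains, with payoff 7.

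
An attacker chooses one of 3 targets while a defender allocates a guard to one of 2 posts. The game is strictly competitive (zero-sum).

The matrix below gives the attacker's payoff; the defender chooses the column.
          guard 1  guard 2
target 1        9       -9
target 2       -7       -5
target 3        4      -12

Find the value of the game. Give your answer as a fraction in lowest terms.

-27/5

Row target 3 is strictly dominated by row target 1, so the attacker never plays it.
The remaining 2×2 game on (target 1, target 2) × (guard 1, guard 2) has no saddle point. Let the attacker play target 1 with probability p; indifference gives 9p − 7(1−p) = −9p − 5(1−p), so p = 1/10.
Similarly the defender's optimal q on guard 1 is 1/5, and the value is 9·(1/5) + (-9)·(4/5) = -27/5.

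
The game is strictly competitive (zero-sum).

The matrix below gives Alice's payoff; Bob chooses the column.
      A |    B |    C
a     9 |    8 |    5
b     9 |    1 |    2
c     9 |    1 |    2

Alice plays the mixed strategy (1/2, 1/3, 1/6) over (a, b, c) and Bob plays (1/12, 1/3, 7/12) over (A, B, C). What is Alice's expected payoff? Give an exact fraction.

Against (1/12, 1/3, 7/12), each row's expected payoff is a: 19/3; b: 9/4; c: 9/4.
Taking the (1/2, 1/3, 1/6)-weighted average: (1/2)·(19/3) + (1/3)·(9/4) + (1/6)·(9/4) = 103/24.

103/24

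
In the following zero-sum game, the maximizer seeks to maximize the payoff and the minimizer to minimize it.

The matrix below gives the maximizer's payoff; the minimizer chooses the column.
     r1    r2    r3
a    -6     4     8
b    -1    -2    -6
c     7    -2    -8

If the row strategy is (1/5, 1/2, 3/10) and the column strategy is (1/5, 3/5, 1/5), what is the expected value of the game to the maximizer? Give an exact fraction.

Against (1/5, 3/5, 1/5), each row's expected payoff is a: 14/5; b: -13/5; c: -7/5.
Taking the (1/5, 1/2, 3/10)-weighted average: (1/5)·(14/5) + (1/2)·(-13/5) + (3/10)·(-7/5) = -29/25.

-29/25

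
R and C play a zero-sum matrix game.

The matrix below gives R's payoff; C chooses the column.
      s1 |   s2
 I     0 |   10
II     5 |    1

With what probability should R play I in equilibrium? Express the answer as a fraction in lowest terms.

Row minima are 0 and 1, so R's maximin is 1; column maxima are 5 and 10, so C's minimax is 5. These differ, so the equilibrium is in mixed strategies.
Let R play I with probability p. C is indifferent when 5(1−p) = 10p + (1−p), giving p = 2/7.

2/7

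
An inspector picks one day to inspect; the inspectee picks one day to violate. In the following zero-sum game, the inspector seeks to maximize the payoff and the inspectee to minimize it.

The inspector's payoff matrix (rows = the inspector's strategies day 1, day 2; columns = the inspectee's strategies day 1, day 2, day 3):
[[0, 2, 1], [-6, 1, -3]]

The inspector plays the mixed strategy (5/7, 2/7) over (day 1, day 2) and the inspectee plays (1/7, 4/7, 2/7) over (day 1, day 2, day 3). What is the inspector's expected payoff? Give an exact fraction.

Against (1/7, 4/7, 2/7), each row's expected payoff is day 1: 10/7; day 2: -8/7.
Taking the (5/7, 2/7)-weighted average: (5/7)·(10/7) + (2/7)·(-8/7) = 34/49.

34/49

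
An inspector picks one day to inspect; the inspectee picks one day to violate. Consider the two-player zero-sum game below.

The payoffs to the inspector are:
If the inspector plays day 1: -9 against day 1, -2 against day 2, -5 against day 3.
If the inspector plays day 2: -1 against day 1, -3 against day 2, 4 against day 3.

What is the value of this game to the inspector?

-25/9

Column day 3 is strictly dominated by day 1 for the inspectee (it gives the inspector more in every row).
The remaining 2×2 game on (day 1, day 2) × (day 1, day 2) has no saddle point. Let the inspector play day 1 with probability p; indifference gives −9p − (1−p) = −2p − 3(1−p), so p = 2/9.
Similarly the inspectee's optimal q on day 1 is 1/9, and the value is -9·(1/9) + (-2)·(8/9) = -25/9.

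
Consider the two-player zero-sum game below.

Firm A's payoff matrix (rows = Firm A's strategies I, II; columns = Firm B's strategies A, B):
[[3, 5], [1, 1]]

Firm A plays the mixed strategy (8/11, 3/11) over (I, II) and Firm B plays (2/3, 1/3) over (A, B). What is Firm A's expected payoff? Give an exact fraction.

Against (2/3, 1/3), each row's expected payoff is I: 11/3; II: 1.
Taking the (8/11, 3/11)-weighted average: (8/11)·(11/3) + (3/11)·(1) = 97/33.

97/33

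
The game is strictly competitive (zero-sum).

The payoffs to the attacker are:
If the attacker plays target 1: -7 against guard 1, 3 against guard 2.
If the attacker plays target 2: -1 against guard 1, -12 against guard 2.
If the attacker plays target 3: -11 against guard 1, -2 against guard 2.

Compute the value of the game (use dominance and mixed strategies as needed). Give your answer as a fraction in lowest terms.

Row target 3 is strictly dominated by row target 1, so the attacker never plays it.
The remaining 2×2 game on (target 1, target 2) × (guard 1, guard 2) has no saddle point. Let the attacker play target 1 with probability p; indifference gives −7p − (1−p) = 3p − 12(1−p), so p = 11/21.
Similarly the defender's optimal q on guard 1 is 5/7, and the value is -7·(5/7) + (3)·(2/7) = -29/7.

-29/7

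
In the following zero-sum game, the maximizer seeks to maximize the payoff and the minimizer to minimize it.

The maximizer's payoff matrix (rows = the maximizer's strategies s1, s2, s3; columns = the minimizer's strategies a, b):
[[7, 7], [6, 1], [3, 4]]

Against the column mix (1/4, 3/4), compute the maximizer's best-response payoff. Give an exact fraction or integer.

s1: (7)·(1/4) + (7)·(3/4) = 7.
s2: (6)·(1/4) + (1)·(3/4) = 9/4.
s3: (3)·(1/4) + (4)·(3/4) = 15/4.
The best pure response is s1 with expected payoff 7.

7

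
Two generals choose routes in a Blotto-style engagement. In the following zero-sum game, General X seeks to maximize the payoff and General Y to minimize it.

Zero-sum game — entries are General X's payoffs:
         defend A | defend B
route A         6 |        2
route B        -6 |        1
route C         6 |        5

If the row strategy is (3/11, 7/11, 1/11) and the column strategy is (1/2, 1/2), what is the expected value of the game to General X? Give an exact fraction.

0

Against (1/2, 1/2), each row's expected payoff is route A: 4; route B: -5/2; route C: 11/2.
Taking the (3/11, 7/11, 1/11)-weighted average: (3/11)·(4) + (7/11)·(-5/2) + (1/11)·(11/2) = 0.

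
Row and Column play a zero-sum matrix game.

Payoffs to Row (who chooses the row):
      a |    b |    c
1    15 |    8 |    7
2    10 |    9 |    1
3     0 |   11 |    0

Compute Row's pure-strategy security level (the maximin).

The worst-case payoff for each row is 1: 7, 2: 1, 3: 0.
The best of these is 7.

7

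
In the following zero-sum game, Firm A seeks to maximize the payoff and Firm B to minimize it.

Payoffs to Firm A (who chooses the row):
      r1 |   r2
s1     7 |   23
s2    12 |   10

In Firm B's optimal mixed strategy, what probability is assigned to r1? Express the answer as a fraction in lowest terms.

Row minima are 7 and 10, so Firm A's maximin is 10; column maxima are 12 and 23, so Firm B's minimax is 12. These differ, so the equilibrium is in mixed strategies.
Let Firm B play r1 with probability q. Firm A is indifferent when 7q + 23(1−q) = 12q + 10(1−q), giving q = 13/18.

13/18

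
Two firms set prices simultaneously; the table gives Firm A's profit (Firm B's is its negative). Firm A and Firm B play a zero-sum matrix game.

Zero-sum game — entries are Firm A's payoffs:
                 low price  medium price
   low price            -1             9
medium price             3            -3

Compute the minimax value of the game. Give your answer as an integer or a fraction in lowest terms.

3/2

Row minima are -1 and -3, so Firm A's maximin is -1; column maxima are 3 and 9, so Firm B's minimax is 3. These differ, so the equilibrium is in mixed strategies.
Let Firm A play low price with probability p. Firm B is indifferent when −p + 3(1−p) = 9p − 3(1−p), giving p = 3/8.
Let Firm B play low price with probability q. Firm A is indifferent when −q + 9(1−q) = 3q − 3(1−q), giving q = 3/4.
The value is -1·(3/4) + (9)·(1/4) = 3/2.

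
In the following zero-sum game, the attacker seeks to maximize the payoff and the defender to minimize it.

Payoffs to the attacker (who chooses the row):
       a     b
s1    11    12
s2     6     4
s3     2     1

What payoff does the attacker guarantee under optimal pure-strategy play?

Row minima: 11, 4, 1 → the attacker's maximin is 11.
Column maxima: 11, 12 → the defender's minimax is 11.
They coincide at (s1, a), so the value is 11.

11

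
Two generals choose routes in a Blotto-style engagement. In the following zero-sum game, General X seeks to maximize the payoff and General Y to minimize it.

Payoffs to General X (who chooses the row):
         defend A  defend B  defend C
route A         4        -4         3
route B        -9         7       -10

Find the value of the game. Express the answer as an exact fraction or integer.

Column defend A is strictly dominated by defend C for General Y (it gives General X more in every row).
The remaining 2×2 game on (route A, route B) × (defend B, defend C) has no saddle point. Let General X play route A with probability p; indifference gives −4p + 7(1−p) = 3p − 10(1−p), so p = 17/24.
Similarly General Y's optimal q on defend B is 13/24, and the value is -4·(13/24) + (3)·(11/24) = -19/24.

-19/24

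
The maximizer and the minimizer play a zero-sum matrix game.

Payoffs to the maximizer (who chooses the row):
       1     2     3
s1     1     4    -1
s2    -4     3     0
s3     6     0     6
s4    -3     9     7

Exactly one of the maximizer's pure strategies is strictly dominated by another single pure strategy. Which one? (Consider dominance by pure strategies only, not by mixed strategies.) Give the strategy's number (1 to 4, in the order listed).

2

Compare s2 with s4: -3 > -4, 9 > 3, 7 > 0.
So s4 strictly dominates s2 for the maximizer; s2 is strictly dominated.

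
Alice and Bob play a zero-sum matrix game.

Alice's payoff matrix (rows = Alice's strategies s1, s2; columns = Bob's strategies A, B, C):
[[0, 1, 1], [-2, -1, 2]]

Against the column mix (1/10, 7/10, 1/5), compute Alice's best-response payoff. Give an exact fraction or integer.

s1: (0)·(1/10) + (1)·(7/10) + (1)·(1/5) = 9/10.
s2: (-2)·(1/10) + (-1)·(7/10) + (2)·(1/5) = -1/2.
The best pure response is s1 with expected payoff 9/10.

9/10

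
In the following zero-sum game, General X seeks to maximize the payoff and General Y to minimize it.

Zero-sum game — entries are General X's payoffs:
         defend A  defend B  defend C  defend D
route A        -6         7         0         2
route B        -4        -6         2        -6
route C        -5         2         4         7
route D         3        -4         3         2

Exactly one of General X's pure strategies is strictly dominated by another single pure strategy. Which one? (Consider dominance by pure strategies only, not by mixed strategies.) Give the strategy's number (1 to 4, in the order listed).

2

Compare route B with route D: 3 > -4, -4 > -6, 3 > 2, 2 > -6.
So route D strictly dominates route B for General X; route B is strictly dominated.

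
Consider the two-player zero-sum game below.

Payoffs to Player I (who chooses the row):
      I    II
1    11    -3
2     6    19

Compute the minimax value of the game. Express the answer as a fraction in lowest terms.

227/27

Row minima are -3 and 6, so Player I's maximin is 6; column maxima are 11 and 19, so Player II's minimax is 11. These differ, so the equilibrium is in mixed strategies.
Let Player I play 1 with probability p. Player II is indifferent when 11p + 6(1−p) = −3p + 19(1−p), giving p = 13/27.
Let Player II play I with probability q. Player I is indifferent when 11q − 3(1−q) = 6q + 19(1−q), giving q = 22/27.
The value is 11·(22/27) + (-3)·(5/27) = 227/27.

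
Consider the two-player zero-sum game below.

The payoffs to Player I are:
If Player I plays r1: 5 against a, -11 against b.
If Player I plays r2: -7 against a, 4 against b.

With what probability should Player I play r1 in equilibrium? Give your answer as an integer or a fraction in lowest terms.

Row minima are -11 and -7, so Player I's maximin is -7; column maxima are 5 and 4, so Player II's minimax is 4. These differ, so the equilibrium is in mixed strategies.
Let Player I play r1 with probability p. Player II is indifferent when 5p − 7(1−p) = −11p + 4(1−p), giving p = 11/27.

11/27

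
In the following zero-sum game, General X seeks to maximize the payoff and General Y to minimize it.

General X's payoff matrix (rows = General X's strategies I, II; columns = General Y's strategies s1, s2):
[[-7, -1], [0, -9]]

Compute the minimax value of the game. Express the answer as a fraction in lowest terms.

Row minima are -7 and -9, so General X's maximin is -7; column maxima are 0 and -1, so General Y's minimax is -1. These differ, so the equilibrium is in mixed strategies.
Let General X play I with probability p. General Y is indifferent when −7p = −p − 9(1−p), giving p = 3/5.
Let General Y play s1 with probability q. General X is indifferent when −7q − (1−q) = −9(1−q), giving q = 8/15.
The value is -7·(8/15) + (-1)·(7/15) = -21/5.

-21/5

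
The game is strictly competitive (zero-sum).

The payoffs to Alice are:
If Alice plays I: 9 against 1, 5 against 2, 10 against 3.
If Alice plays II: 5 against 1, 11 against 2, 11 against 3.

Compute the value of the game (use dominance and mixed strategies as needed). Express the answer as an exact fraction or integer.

37/5

Column 3 is strictly dominated by 1 for Bob (it gives Alice more in every row).
The remaining 2×2 game on (I, II) × (1, 2) has no saddle point. Let Alice play I with probability p; indifference gives 9p + 5(1−p) = 5p + 11(1−p), so p = 3/5.
Similarly Bob's optimal q on 1 is 3/5, and the value is 9·(3/5) + (5)·(2/5) = 37/5.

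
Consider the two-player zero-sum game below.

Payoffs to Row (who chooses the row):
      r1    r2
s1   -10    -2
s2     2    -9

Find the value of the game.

Row minima are -10 and -9, so Row's maximin is -9; column maxima are 2 and -2, so Column's minimax is -2. These differ, so the equilibrium is in mixed strategies.
Let Row play s1 with probability p. Column is indifferent when −10p + 2(1−p) = −2p − 9(1−p), giving p = 11/19.
Let Column play r1 with probability q. Row is indifferent when −10q − 2(1−q) = 2q − 9(1−q), giving q = 7/19.
The value is -10·(7/19) + (-2)·(12/19) = -94/19.

-94/19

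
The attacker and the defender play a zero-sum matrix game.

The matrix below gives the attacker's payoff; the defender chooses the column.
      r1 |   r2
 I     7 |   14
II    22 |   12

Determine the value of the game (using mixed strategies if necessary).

Row minima are 7 and 12, so the attacker's maximin is 12; column maxima are 22 and 14, so the defender's minimax is 14. These differ, so the equilibrium is in mixed strategies.
Let the attacker play I with probability p. The defender is indifferent when 7p + 22(1−p) = 14p + 12(1−p), giving p = 10/17.
Let the defender play r1 with probability q. The attacker is indifferent when 7q + 14(1−q) = 22q + 12(1−q), giving q = 2/17.
The value is 7·(2/17) + (14)·(15/17) = 224/17.

224/17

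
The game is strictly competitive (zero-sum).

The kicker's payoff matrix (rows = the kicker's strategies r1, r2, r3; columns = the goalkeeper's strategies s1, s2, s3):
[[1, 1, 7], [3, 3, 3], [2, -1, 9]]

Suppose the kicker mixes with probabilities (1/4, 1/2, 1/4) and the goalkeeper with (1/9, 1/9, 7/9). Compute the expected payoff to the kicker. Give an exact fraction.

Against (1/9, 1/9, 7/9), each row's expected payoff is r1: 17/3; r2: 3; r3: 64/9.
Taking the (1/4, 1/2, 1/4)-weighted average: (1/4)·(17/3) + (1/2)·(3) + (1/4)·(64/9) = 169/36.

169/36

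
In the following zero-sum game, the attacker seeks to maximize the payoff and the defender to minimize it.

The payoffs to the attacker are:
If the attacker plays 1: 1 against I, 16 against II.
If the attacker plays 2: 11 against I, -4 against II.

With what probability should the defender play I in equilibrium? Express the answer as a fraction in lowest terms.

Row minima are 1 and -4, so the attacker's maximin is 1; column maxima are 11 and 16, so the defender's minimax is 11. These differ, so the equilibrium is in mixed strategies.
Let the defender play I with probability q. The attacker is indifferent when q + 16(1−q) = 11q − 4(1−q), giving q = 2/3.

2/3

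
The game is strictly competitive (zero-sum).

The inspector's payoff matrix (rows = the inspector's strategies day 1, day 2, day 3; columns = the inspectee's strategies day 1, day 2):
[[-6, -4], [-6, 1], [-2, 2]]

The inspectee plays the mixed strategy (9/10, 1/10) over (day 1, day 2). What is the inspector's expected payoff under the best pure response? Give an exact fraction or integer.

-8/5

day 1: (-6)·(9/10) + (-4)·(1/10) = -29/5.
day 2: (-6)·(9/10) + (1)·(1/10) = -53/10.
day 3: (-2)·(9/10) + (2)·(1/10) = -8/5.
The best pure response is day 3 with expected payoff -8/5.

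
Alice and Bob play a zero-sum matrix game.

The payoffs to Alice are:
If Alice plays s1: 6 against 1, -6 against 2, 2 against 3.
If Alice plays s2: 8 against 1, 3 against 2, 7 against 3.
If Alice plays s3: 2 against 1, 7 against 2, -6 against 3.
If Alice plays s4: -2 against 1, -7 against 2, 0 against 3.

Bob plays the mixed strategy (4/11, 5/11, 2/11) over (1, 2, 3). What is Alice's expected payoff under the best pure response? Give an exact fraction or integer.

61/11

s1: (6)·(4/11) + (-6)·(5/11) + (2)·(2/11) = -2/11.
s2: (8)·(4/11) + (3)·(5/11) + (7)·(2/11) = 61/11.
s3: (2)·(4/11) + (7)·(5/11) + (-6)·(2/11) = 31/11.
s4: (-2)·(4/11) + (-7)·(5/11) + (0)·(2/11) = -43/11.
The best pure response is s2 with expected payoff 61/11.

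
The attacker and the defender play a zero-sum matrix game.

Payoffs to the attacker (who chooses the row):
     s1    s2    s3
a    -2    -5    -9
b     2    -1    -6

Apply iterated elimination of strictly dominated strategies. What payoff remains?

Column s2 is strictly dominated by s3 for the defender (-9<-5, -6<-1); eliminate s2.
Column s1 is strictly dominated by s3 for the defender (-9<-2, -6<2); eliminate s1.
Row a is strictly dominated by row b (-6>-9); eliminate a.
Only (b, s3) remains, with payoff -6.

-6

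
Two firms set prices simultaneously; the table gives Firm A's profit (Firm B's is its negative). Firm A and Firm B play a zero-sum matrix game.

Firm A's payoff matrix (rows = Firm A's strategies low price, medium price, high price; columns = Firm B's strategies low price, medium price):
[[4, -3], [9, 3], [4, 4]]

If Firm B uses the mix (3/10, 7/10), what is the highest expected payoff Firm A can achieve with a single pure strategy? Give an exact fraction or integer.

24/5

low price: (4)·(3/10) + (-3)·(7/10) = -9/10.
medium price: (9)·(3/10) + (3)·(7/10) = 24/5.
high price: (4)·(3/10) + (4)·(7/10) = 4.
The best pure response is medium price with expected payoff 24/5.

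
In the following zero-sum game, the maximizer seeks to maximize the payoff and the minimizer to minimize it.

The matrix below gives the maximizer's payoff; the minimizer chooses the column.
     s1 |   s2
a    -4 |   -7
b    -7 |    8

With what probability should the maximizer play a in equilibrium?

5/6

Row minima are -7 and -7, so the maximizer's maximin is -7; column maxima are -4 and 8, so the minimizer's minimax is -4. These differ, so the equilibrium is in mixed strategies.
Let the maximizer play a with probability p. The minimizer is indifferent when −4p − 7(1−p) = −7p + 8(1−p), giving p = 5/6.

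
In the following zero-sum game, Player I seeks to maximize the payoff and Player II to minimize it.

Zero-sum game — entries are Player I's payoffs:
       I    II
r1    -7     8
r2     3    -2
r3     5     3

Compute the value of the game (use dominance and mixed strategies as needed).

Row r2 is strictly dominated by row r3, so Player I never plays it.
The remaining 2×2 game on (r1, r3) × (I, II) has no saddle point. Let Player I play r1 with probability p; indifference gives −7p + 5(1−p) = 8p + 3(1−p), so p = 2/17.
Similarly Player II's optimal q on I is 5/17, and the value is -7·(5/17) + (8)·(12/17) = 61/17.

61/17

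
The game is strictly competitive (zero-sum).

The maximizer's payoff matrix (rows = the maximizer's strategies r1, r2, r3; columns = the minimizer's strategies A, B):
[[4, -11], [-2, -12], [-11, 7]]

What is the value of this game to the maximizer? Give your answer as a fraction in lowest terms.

Row r2 is strictly dominated by row r1, so the maximizer never plays it.
The remaining 2×2 game on (r1, r3) × (A, B) has no saddle point. Let the maximizer play r1 with probability p; indifference gives 4p − 11(1−p) = −11p + 7(1−p), so p = 6/11.
Similarly the minimizer's optimal q on A is 6/11, and the value is 4·(6/11) + (-11)·(5/11) = -31/11.

-31/11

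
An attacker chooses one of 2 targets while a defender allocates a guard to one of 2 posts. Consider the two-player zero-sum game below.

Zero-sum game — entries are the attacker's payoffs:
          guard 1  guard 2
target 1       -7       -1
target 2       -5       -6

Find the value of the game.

Row minima are -7 and -6, so the attacker's maximin is -6; column maxima are -5 and -1, so the defender's minimax is -5. These differ, so the equilibrium is in mixed strategies.
Let the attacker play target 1 with probability p. The defender is indifferent when −7p − 5(1−p) = −p − 6(1−p), giving p = 1/7.
Let the defender play guard 1 with probability q. The attacker is indifferent when −7q − (1−q) = −5q − 6(1−q), giving q = 5/7.
The value is -7·(5/7) + (-1)·(2/7) = -37/7.

-37/7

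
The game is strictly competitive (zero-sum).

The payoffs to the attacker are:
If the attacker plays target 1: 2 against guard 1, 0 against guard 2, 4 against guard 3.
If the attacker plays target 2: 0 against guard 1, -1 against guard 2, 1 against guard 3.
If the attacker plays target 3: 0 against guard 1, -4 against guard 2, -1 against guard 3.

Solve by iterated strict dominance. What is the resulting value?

0

Column guard 1 is strictly dominated by guard 2 for the defender (0<2, -1<0, -4<0); eliminate guard 1.
Column guard 3 is strictly dominated by guard 2 for the defender (0<4, -1<1, -4<-1); eliminate guard 3.
Row target 2 is strictly dominated by row target 1 (0>-1); eliminate target 2.
Row target 3 is strictly dominated by row target 1 (0>-4); eliminate target 3.
Only (target 1, guard 2) remains, with payoff 0.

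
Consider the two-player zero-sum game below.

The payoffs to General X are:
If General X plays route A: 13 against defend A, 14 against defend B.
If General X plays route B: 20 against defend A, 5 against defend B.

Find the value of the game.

215/16

Row minima are 13 and 5, so General X's maximin is 13; column maxima are 20 and 14, so General Y's minimax is 14. These differ, so the equilibrium is in mixed strategies.
Let General X play route A with probability p. General Y is indifferent when 13p + 20(1−p) = 14p + 5(1−p), giving p = 15/16.
Let General Y play defend A with probability q. General X is indifferent when 13q + 14(1−q) = 20q + 5(1−q), giving q = 9/16.
The value is 13·(9/16) + (14)·(7/16) = 215/16.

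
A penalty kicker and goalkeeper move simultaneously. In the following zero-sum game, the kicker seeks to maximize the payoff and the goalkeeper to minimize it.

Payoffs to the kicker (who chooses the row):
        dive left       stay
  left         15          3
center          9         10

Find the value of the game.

Row minima are 3 and 9, so the kicker's maximin is 9; column maxima are 15 and 10, so the goalkeeper's minimax is 10. These differ, so the equilibrium is in mixed strategies.
Let the kicker play left with probability p. The goalkeeper is indifferent when 15p + 9(1−p) = 3p + 10(1−p), giving p = 1/13.
Let the goalkeeper play dive left with probability q. The kicker is indifferent when 15q + 3(1−q) = 9q + 10(1−q), giving q = 7/13.
The value is 15·(7/13) + (3)·(6/13) = 123/13.

123/13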